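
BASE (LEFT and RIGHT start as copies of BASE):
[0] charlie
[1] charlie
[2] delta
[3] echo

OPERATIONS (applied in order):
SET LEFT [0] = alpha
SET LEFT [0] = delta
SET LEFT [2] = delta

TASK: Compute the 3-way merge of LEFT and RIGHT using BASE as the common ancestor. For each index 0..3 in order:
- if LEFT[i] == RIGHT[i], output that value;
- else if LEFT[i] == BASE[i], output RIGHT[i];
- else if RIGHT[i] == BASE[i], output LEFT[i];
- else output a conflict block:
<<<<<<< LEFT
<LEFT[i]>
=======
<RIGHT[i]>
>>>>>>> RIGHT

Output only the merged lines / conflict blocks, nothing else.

Final LEFT:  [delta, charlie, delta, echo]
Final RIGHT: [charlie, charlie, delta, echo]
i=0: L=delta, R=charlie=BASE -> take LEFT -> delta
i=1: L=charlie R=charlie -> agree -> charlie
i=2: L=delta R=delta -> agree -> delta
i=3: L=echo R=echo -> agree -> echo

Answer: delta
charlie
delta
echo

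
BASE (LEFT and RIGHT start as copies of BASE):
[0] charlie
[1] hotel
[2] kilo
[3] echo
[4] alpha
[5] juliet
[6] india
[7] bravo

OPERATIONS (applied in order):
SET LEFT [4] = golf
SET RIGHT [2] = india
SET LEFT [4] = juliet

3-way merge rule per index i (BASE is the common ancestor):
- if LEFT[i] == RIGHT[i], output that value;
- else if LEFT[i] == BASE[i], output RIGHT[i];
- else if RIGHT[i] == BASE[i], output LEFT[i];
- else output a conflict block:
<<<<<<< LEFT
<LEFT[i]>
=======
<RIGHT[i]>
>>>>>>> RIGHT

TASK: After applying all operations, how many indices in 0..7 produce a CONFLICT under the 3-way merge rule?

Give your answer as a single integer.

Final LEFT:  [charlie, hotel, kilo, echo, juliet, juliet, india, bravo]
Final RIGHT: [charlie, hotel, india, echo, alpha, juliet, india, bravo]
i=0: L=charlie R=charlie -> agree -> charlie
i=1: L=hotel R=hotel -> agree -> hotel
i=2: L=kilo=BASE, R=india -> take RIGHT -> india
i=3: L=echo R=echo -> agree -> echo
i=4: L=juliet, R=alpha=BASE -> take LEFT -> juliet
i=5: L=juliet R=juliet -> agree -> juliet
i=6: L=india R=india -> agree -> india
i=7: L=bravo R=bravo -> agree -> bravo
Conflict count: 0

Answer: 0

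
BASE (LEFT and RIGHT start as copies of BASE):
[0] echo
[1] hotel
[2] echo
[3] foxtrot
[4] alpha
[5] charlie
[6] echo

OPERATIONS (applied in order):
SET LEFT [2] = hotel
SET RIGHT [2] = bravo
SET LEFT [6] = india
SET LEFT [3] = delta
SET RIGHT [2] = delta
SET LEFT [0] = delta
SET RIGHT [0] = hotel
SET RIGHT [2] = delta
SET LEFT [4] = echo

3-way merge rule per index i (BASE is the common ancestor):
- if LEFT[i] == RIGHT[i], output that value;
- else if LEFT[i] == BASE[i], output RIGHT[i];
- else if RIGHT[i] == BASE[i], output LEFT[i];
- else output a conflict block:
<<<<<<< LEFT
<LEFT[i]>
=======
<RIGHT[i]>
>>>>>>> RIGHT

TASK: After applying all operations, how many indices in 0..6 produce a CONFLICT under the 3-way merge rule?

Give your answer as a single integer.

Answer: 2

Derivation:
Final LEFT:  [delta, hotel, hotel, delta, echo, charlie, india]
Final RIGHT: [hotel, hotel, delta, foxtrot, alpha, charlie, echo]
i=0: BASE=echo L=delta R=hotel all differ -> CONFLICT
i=1: L=hotel R=hotel -> agree -> hotel
i=2: BASE=echo L=hotel R=delta all differ -> CONFLICT
i=3: L=delta, R=foxtrot=BASE -> take LEFT -> delta
i=4: L=echo, R=alpha=BASE -> take LEFT -> echo
i=5: L=charlie R=charlie -> agree -> charlie
i=6: L=india, R=echo=BASE -> take LEFT -> india
Conflict count: 2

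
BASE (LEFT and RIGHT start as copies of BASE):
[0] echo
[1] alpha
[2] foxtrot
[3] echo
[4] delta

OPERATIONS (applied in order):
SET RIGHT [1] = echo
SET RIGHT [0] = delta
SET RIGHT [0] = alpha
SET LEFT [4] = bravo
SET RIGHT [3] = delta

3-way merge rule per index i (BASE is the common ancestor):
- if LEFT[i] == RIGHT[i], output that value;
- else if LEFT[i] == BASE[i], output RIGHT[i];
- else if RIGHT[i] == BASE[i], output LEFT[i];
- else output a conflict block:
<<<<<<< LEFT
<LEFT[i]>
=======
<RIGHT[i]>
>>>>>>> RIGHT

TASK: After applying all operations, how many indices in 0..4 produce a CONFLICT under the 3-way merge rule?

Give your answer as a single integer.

Final LEFT:  [echo, alpha, foxtrot, echo, bravo]
Final RIGHT: [alpha, echo, foxtrot, delta, delta]
i=0: L=echo=BASE, R=alpha -> take RIGHT -> alpha
i=1: L=alpha=BASE, R=echo -> take RIGHT -> echo
i=2: L=foxtrot R=foxtrot -> agree -> foxtrot
i=3: L=echo=BASE, R=delta -> take RIGHT -> delta
i=4: L=bravo, R=delta=BASE -> take LEFT -> bravo
Conflict count: 0

Answer: 0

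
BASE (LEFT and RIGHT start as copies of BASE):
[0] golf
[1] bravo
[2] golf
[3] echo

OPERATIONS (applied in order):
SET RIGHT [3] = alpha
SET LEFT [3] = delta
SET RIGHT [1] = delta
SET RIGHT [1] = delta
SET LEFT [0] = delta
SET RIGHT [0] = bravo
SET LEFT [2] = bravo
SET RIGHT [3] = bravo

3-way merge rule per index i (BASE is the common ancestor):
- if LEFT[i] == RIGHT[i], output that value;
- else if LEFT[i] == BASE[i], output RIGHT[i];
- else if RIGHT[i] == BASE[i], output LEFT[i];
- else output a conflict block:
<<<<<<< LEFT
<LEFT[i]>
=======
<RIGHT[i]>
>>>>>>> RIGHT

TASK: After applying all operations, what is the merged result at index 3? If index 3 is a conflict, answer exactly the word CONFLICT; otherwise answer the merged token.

Answer: CONFLICT

Derivation:
Final LEFT:  [delta, bravo, bravo, delta]
Final RIGHT: [bravo, delta, golf, bravo]
i=0: BASE=golf L=delta R=bravo all differ -> CONFLICT
i=1: L=bravo=BASE, R=delta -> take RIGHT -> delta
i=2: L=bravo, R=golf=BASE -> take LEFT -> bravo
i=3: BASE=echo L=delta R=bravo all differ -> CONFLICT
Index 3 -> CONFLICT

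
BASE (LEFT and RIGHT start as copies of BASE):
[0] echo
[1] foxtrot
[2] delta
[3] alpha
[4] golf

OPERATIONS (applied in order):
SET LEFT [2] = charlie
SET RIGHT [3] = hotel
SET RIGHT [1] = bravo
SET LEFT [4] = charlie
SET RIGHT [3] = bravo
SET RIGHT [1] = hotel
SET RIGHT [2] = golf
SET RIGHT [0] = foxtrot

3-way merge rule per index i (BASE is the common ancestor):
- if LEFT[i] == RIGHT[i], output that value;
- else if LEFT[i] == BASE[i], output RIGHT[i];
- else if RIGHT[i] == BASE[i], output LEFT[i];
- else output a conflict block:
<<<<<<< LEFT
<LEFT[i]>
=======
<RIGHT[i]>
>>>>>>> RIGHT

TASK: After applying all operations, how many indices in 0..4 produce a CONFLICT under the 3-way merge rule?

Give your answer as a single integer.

Final LEFT:  [echo, foxtrot, charlie, alpha, charlie]
Final RIGHT: [foxtrot, hotel, golf, bravo, golf]
i=0: L=echo=BASE, R=foxtrot -> take RIGHT -> foxtrot
i=1: L=foxtrot=BASE, R=hotel -> take RIGHT -> hotel
i=2: BASE=delta L=charlie R=golf all differ -> CONFLICT
i=3: L=alpha=BASE, R=bravo -> take RIGHT -> bravo
i=4: L=charlie, R=golf=BASE -> take LEFT -> charlie
Conflict count: 1

Answer: 1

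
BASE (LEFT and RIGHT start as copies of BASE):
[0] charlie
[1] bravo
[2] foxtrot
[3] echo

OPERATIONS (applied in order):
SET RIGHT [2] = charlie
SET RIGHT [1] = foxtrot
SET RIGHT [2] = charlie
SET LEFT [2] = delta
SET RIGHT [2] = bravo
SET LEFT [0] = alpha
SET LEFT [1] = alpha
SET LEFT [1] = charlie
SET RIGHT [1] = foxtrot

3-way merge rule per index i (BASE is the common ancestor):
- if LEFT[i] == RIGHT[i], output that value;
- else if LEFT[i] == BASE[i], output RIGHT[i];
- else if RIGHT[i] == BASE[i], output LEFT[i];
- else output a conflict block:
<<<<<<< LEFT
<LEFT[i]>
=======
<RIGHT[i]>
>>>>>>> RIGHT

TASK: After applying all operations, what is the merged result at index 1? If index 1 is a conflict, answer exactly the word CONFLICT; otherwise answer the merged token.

Final LEFT:  [alpha, charlie, delta, echo]
Final RIGHT: [charlie, foxtrot, bravo, echo]
i=0: L=alpha, R=charlie=BASE -> take LEFT -> alpha
i=1: BASE=bravo L=charlie R=foxtrot all differ -> CONFLICT
i=2: BASE=foxtrot L=delta R=bravo all differ -> CONFLICT
i=3: L=echo R=echo -> agree -> echo
Index 1 -> CONFLICT

Answer: CONFLICT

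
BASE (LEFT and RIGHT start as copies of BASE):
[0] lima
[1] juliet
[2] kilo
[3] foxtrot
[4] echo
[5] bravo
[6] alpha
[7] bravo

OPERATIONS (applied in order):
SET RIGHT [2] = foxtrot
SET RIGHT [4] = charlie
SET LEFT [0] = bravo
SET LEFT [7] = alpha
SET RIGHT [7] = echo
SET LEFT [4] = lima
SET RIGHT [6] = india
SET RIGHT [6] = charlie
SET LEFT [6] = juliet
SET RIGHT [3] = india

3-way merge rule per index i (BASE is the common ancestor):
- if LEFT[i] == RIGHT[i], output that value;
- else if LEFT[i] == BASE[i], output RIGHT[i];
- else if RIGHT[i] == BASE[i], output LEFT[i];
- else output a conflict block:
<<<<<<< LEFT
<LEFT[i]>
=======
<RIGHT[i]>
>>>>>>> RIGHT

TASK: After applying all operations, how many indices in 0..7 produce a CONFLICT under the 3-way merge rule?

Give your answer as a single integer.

Final LEFT:  [bravo, juliet, kilo, foxtrot, lima, bravo, juliet, alpha]
Final RIGHT: [lima, juliet, foxtrot, india, charlie, bravo, charlie, echo]
i=0: L=bravo, R=lima=BASE -> take LEFT -> bravo
i=1: L=juliet R=juliet -> agree -> juliet
i=2: L=kilo=BASE, R=foxtrot -> take RIGHT -> foxtrot
i=3: L=foxtrot=BASE, R=india -> take RIGHT -> india
i=4: BASE=echo L=lima R=charlie all differ -> CONFLICT
i=5: L=bravo R=bravo -> agree -> bravo
i=6: BASE=alpha L=juliet R=charlie all differ -> CONFLICT
i=7: BASE=bravo L=alpha R=echo all differ -> CONFLICT
Conflict count: 3

Answer: 3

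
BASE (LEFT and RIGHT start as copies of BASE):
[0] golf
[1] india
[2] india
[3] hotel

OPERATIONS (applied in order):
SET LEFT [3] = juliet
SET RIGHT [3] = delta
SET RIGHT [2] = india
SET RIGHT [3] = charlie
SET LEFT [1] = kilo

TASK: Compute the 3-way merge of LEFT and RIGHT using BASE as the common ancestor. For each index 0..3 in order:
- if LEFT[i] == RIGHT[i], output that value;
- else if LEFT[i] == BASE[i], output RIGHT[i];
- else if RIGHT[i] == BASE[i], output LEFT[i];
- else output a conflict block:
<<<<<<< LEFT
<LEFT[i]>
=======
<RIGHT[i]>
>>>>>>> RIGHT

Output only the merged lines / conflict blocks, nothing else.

Final LEFT:  [golf, kilo, india, juliet]
Final RIGHT: [golf, india, india, charlie]
i=0: L=golf R=golf -> agree -> golf
i=1: L=kilo, R=india=BASE -> take LEFT -> kilo
i=2: L=india R=india -> agree -> india
i=3: BASE=hotel L=juliet R=charlie all differ -> CONFLICT

Answer: golf
kilo
india
<<<<<<< LEFT
juliet
=======
charlie
>>>>>>> RIGHT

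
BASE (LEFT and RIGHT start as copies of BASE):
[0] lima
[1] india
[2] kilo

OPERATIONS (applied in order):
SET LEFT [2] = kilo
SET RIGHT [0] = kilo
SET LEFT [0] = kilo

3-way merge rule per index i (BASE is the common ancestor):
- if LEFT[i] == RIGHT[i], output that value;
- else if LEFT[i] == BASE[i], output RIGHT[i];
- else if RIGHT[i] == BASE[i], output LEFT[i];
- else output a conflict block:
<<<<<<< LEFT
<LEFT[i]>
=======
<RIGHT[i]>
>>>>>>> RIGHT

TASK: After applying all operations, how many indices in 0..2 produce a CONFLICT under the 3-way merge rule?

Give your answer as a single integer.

Answer: 0

Derivation:
Final LEFT:  [kilo, india, kilo]
Final RIGHT: [kilo, india, kilo]
i=0: L=kilo R=kilo -> agree -> kilo
i=1: L=india R=india -> agree -> india
i=2: L=kilo R=kilo -> agree -> kilo
Conflict count: 0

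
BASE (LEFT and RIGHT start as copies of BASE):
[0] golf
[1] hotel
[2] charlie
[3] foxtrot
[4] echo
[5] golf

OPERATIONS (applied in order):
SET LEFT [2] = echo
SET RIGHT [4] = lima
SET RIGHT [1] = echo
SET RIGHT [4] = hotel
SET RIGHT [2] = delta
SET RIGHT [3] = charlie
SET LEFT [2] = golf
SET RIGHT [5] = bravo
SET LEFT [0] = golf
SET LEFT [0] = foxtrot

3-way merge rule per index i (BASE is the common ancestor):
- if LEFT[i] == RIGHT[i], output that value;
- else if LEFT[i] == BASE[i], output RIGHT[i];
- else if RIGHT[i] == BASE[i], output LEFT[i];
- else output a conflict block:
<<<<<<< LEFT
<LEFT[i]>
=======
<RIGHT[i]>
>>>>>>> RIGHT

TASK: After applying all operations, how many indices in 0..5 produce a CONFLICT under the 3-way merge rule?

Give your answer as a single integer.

Answer: 1

Derivation:
Final LEFT:  [foxtrot, hotel, golf, foxtrot, echo, golf]
Final RIGHT: [golf, echo, delta, charlie, hotel, bravo]
i=0: L=foxtrot, R=golf=BASE -> take LEFT -> foxtrot
i=1: L=hotel=BASE, R=echo -> take RIGHT -> echo
i=2: BASE=charlie L=golf R=delta all differ -> CONFLICT
i=3: L=foxtrot=BASE, R=charlie -> take RIGHT -> charlie
i=4: L=echo=BASE, R=hotel -> take RIGHT -> hotel
i=5: L=golf=BASE, R=bravo -> take RIGHT -> bravo
Conflict count: 1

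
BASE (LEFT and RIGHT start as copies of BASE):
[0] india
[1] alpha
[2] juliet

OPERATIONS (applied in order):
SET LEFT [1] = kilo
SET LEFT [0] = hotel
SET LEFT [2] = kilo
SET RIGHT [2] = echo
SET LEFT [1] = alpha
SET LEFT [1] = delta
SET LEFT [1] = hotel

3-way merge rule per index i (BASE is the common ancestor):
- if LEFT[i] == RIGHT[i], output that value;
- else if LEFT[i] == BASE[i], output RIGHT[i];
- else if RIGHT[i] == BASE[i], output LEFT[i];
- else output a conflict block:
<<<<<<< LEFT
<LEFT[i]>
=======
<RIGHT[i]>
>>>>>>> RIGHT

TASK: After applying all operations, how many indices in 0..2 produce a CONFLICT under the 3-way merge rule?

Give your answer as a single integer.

Final LEFT:  [hotel, hotel, kilo]
Final RIGHT: [india, alpha, echo]
i=0: L=hotel, R=india=BASE -> take LEFT -> hotel
i=1: L=hotel, R=alpha=BASE -> take LEFT -> hotel
i=2: BASE=juliet L=kilo R=echo all differ -> CONFLICT
Conflict count: 1

Answer: 1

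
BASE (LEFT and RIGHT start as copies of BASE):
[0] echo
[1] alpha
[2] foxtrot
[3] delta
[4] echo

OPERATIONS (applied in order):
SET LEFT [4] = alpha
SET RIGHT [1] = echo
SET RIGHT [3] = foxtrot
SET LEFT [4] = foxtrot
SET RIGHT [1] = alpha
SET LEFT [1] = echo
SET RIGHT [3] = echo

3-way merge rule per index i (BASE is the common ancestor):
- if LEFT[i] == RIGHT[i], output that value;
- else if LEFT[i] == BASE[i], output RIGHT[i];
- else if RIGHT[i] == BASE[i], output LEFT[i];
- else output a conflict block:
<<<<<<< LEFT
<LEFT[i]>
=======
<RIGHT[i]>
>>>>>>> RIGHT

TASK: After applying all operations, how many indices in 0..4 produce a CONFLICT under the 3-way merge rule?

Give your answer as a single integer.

Final LEFT:  [echo, echo, foxtrot, delta, foxtrot]
Final RIGHT: [echo, alpha, foxtrot, echo, echo]
i=0: L=echo R=echo -> agree -> echo
i=1: L=echo, R=alpha=BASE -> take LEFT -> echo
i=2: L=foxtrot R=foxtrot -> agree -> foxtrot
i=3: L=delta=BASE, R=echo -> take RIGHT -> echo
i=4: L=foxtrot, R=echo=BASE -> take LEFT -> foxtrot
Conflict count: 0

Answer: 0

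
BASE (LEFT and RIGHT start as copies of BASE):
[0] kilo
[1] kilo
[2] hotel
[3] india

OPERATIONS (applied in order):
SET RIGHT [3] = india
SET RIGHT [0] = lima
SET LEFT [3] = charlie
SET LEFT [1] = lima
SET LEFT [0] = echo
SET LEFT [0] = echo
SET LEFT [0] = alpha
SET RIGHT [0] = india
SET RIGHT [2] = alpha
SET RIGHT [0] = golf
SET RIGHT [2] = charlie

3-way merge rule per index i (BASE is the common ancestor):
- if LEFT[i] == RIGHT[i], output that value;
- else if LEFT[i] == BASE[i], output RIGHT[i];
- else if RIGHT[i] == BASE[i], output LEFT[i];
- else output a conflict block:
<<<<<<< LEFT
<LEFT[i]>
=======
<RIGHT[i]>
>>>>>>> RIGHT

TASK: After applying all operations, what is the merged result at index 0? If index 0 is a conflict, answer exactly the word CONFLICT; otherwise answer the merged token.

Answer: CONFLICT

Derivation:
Final LEFT:  [alpha, lima, hotel, charlie]
Final RIGHT: [golf, kilo, charlie, india]
i=0: BASE=kilo L=alpha R=golf all differ -> CONFLICT
i=1: L=lima, R=kilo=BASE -> take LEFT -> lima
i=2: L=hotel=BASE, R=charlie -> take RIGHT -> charlie
i=3: L=charlie, R=india=BASE -> take LEFT -> charlie
Index 0 -> CONFLICT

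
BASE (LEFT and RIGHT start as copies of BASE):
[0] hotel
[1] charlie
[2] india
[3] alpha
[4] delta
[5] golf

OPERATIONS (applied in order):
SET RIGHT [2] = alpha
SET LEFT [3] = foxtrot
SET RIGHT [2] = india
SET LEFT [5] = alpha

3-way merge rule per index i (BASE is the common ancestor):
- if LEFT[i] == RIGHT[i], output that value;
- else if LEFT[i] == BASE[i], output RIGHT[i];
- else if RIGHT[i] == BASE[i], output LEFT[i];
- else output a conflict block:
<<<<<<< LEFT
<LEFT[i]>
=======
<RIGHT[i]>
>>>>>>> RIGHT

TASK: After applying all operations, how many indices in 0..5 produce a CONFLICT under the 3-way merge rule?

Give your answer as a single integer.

Answer: 0

Derivation:
Final LEFT:  [hotel, charlie, india, foxtrot, delta, alpha]
Final RIGHT: [hotel, charlie, india, alpha, delta, golf]
i=0: L=hotel R=hotel -> agree -> hotel
i=1: L=charlie R=charlie -> agree -> charlie
i=2: L=india R=india -> agree -> india
i=3: L=foxtrot, R=alpha=BASE -> take LEFT -> foxtrot
i=4: L=delta R=delta -> agree -> delta
i=5: L=alpha, R=golf=BASE -> take LEFT -> alpha
Conflict count: 0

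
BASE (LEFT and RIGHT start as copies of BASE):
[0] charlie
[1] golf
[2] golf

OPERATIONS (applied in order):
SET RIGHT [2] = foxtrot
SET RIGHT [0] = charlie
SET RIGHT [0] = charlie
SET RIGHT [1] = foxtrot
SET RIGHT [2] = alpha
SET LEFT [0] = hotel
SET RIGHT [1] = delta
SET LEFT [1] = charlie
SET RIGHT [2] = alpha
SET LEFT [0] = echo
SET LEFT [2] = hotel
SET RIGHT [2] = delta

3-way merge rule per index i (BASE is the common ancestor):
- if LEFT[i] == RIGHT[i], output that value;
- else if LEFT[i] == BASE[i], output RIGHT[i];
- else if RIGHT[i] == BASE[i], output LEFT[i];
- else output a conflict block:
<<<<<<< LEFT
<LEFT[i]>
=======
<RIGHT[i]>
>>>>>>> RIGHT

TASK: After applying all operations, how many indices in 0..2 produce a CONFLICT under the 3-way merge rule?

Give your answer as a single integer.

Answer: 2

Derivation:
Final LEFT:  [echo, charlie, hotel]
Final RIGHT: [charlie, delta, delta]
i=0: L=echo, R=charlie=BASE -> take LEFT -> echo
i=1: BASE=golf L=charlie R=delta all differ -> CONFLICT
i=2: BASE=golf L=hotel R=delta all differ -> CONFLICT
Conflict count: 2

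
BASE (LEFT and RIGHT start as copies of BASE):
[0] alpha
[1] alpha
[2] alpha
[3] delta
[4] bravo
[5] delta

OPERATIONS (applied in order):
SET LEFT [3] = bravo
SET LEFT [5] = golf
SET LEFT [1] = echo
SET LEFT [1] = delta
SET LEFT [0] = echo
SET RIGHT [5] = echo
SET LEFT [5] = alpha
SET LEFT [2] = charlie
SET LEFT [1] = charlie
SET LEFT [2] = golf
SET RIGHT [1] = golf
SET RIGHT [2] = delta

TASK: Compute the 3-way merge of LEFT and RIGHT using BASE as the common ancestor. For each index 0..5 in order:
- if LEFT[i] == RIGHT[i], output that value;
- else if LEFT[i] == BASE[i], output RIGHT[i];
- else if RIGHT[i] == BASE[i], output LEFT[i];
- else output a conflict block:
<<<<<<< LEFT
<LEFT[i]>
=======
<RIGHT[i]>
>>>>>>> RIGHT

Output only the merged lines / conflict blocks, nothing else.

Answer: echo
<<<<<<< LEFT
charlie
=======
golf
>>>>>>> RIGHT
<<<<<<< LEFT
golf
=======
delta
>>>>>>> RIGHT
bravo
bravo
<<<<<<< LEFT
alpha
=======
echo
>>>>>>> RIGHT

Derivation:
Final LEFT:  [echo, charlie, golf, bravo, bravo, alpha]
Final RIGHT: [alpha, golf, delta, delta, bravo, echo]
i=0: L=echo, R=alpha=BASE -> take LEFT -> echo
i=1: BASE=alpha L=charlie R=golf all differ -> CONFLICT
i=2: BASE=alpha L=golf R=delta all differ -> CONFLICT
i=3: L=bravo, R=delta=BASE -> take LEFT -> bravo
i=4: L=bravo R=bravo -> agree -> bravo
i=5: BASE=delta L=alpha R=echo all differ -> CONFLICT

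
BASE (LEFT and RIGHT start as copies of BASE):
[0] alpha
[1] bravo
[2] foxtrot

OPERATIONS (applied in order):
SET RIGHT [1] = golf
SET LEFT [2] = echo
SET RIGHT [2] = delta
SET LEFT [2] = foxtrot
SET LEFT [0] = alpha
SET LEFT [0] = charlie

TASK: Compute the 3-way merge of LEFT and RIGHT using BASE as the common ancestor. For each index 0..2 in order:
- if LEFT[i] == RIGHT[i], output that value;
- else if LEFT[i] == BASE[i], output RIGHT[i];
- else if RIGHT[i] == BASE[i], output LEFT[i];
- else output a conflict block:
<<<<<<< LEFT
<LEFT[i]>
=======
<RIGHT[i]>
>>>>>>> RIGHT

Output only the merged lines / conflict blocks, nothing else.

Final LEFT:  [charlie, bravo, foxtrot]
Final RIGHT: [alpha, golf, delta]
i=0: L=charlie, R=alpha=BASE -> take LEFT -> charlie
i=1: L=bravo=BASE, R=golf -> take RIGHT -> golf
i=2: L=foxtrot=BASE, R=delta -> take RIGHT -> delta

Answer: charlie
golf
delta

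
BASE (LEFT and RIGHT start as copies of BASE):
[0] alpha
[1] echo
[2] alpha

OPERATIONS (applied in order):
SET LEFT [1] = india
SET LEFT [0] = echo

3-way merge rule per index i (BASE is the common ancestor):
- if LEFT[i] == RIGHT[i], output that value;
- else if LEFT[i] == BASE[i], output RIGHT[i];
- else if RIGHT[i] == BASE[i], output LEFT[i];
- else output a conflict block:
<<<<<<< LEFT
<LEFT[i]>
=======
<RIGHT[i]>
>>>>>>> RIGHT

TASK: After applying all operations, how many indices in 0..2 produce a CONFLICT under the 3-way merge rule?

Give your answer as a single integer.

Answer: 0

Derivation:
Final LEFT:  [echo, india, alpha]
Final RIGHT: [alpha, echo, alpha]
i=0: L=echo, R=alpha=BASE -> take LEFT -> echo
i=1: L=india, R=echo=BASE -> take LEFT -> india
i=2: L=alpha R=alpha -> agree -> alpha
Conflict count: 0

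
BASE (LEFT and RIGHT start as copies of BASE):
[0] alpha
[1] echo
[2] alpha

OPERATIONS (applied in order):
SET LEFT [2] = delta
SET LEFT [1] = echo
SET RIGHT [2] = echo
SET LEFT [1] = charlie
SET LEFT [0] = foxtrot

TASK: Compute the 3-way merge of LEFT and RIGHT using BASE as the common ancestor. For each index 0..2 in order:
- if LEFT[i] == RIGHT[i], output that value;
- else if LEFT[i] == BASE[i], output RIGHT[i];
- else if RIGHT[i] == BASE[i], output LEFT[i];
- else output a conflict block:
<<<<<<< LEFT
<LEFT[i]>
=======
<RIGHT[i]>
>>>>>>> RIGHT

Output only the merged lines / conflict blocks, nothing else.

Answer: foxtrot
charlie
<<<<<<< LEFT
delta
=======
echo
>>>>>>> RIGHT

Derivation:
Final LEFT:  [foxtrot, charlie, delta]
Final RIGHT: [alpha, echo, echo]
i=0: L=foxtrot, R=alpha=BASE -> take LEFT -> foxtrot
i=1: L=charlie, R=echo=BASE -> take LEFT -> charlie
i=2: BASE=alpha L=delta R=echo all differ -> CONFLICT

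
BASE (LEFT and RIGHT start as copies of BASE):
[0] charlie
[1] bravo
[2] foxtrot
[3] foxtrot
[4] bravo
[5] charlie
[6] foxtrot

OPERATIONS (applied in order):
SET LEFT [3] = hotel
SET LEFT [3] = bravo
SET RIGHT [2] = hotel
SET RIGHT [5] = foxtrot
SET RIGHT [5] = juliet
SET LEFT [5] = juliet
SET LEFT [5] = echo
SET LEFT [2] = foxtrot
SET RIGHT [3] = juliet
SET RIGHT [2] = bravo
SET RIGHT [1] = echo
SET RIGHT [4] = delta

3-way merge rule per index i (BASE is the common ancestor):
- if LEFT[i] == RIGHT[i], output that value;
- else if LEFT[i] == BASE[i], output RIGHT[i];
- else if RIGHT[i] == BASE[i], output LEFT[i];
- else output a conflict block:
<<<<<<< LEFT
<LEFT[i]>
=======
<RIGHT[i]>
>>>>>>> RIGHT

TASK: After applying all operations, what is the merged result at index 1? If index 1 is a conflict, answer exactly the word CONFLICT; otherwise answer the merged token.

Final LEFT:  [charlie, bravo, foxtrot, bravo, bravo, echo, foxtrot]
Final RIGHT: [charlie, echo, bravo, juliet, delta, juliet, foxtrot]
i=0: L=charlie R=charlie -> agree -> charlie
i=1: L=bravo=BASE, R=echo -> take RIGHT -> echo
i=2: L=foxtrot=BASE, R=bravo -> take RIGHT -> bravo
i=3: BASE=foxtrot L=bravo R=juliet all differ -> CONFLICT
i=4: L=bravo=BASE, R=delta -> take RIGHT -> delta
i=5: BASE=charlie L=echo R=juliet all differ -> CONFLICT
i=6: L=foxtrot R=foxtrot -> agree -> foxtrot
Index 1 -> echo

Answer: echo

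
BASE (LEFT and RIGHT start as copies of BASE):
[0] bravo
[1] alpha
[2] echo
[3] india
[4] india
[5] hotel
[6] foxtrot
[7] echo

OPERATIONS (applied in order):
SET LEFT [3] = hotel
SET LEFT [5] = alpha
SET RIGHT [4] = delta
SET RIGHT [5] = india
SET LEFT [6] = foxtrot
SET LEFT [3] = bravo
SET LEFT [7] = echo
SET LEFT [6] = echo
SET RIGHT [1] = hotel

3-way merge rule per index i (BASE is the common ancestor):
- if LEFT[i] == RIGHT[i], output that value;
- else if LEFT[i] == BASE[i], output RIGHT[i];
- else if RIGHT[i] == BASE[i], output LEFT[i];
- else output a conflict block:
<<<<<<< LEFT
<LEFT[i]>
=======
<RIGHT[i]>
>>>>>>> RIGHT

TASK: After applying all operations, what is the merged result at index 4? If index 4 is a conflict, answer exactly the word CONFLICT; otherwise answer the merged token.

Final LEFT:  [bravo, alpha, echo, bravo, india, alpha, echo, echo]
Final RIGHT: [bravo, hotel, echo, india, delta, india, foxtrot, echo]
i=0: L=bravo R=bravo -> agree -> bravo
i=1: L=alpha=BASE, R=hotel -> take RIGHT -> hotel
i=2: L=echo R=echo -> agree -> echo
i=3: L=bravo, R=india=BASE -> take LEFT -> bravo
i=4: L=india=BASE, R=delta -> take RIGHT -> delta
i=5: BASE=hotel L=alpha R=india all differ -> CONFLICT
i=6: L=echo, R=foxtrot=BASE -> take LEFT -> echo
i=7: L=echo R=echo -> agree -> echo
Index 4 -> delta

Answer: delta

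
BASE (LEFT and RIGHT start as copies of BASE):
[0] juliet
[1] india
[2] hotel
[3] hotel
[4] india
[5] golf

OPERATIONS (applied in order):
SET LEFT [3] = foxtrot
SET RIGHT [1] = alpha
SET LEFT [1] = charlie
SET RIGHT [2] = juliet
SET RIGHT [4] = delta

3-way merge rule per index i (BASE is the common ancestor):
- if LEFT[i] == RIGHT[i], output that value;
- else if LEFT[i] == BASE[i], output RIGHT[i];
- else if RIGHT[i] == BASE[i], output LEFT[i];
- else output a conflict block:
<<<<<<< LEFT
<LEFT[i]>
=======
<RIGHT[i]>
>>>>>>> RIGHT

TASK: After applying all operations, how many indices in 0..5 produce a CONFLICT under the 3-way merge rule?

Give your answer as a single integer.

Answer: 1

Derivation:
Final LEFT:  [juliet, charlie, hotel, foxtrot, india, golf]
Final RIGHT: [juliet, alpha, juliet, hotel, delta, golf]
i=0: L=juliet R=juliet -> agree -> juliet
i=1: BASE=india L=charlie R=alpha all differ -> CONFLICT
i=2: L=hotel=BASE, R=juliet -> take RIGHT -> juliet
i=3: L=foxtrot, R=hotel=BASE -> take LEFT -> foxtrot
i=4: L=india=BASE, R=delta -> take RIGHT -> delta
i=5: L=golf R=golf -> agree -> golf
Conflict count: 1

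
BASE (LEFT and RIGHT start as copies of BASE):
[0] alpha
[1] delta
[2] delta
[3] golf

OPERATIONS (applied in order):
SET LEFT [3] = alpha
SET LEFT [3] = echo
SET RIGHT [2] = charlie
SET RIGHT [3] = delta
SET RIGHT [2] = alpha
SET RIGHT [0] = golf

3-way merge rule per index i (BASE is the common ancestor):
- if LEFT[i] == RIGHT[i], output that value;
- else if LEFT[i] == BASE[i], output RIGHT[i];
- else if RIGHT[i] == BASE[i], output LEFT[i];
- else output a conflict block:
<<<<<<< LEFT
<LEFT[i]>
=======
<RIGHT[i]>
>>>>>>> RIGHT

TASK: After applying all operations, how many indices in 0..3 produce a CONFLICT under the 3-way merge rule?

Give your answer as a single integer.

Final LEFT:  [alpha, delta, delta, echo]
Final RIGHT: [golf, delta, alpha, delta]
i=0: L=alpha=BASE, R=golf -> take RIGHT -> golf
i=1: L=delta R=delta -> agree -> delta
i=2: L=delta=BASE, R=alpha -> take RIGHT -> alpha
i=3: BASE=golf L=echo R=delta all differ -> CONFLICT
Conflict count: 1

Answer: 1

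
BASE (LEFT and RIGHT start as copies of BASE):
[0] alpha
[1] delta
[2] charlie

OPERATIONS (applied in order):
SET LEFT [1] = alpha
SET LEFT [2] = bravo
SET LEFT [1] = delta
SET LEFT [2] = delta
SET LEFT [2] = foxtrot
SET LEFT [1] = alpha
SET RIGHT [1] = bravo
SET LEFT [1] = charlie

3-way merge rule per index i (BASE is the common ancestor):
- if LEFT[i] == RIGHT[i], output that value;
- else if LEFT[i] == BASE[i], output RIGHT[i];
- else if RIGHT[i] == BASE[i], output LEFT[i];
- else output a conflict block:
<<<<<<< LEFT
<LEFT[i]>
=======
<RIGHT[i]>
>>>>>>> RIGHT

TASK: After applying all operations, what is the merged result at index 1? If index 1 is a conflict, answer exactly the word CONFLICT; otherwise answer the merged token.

Answer: CONFLICT

Derivation:
Final LEFT:  [alpha, charlie, foxtrot]
Final RIGHT: [alpha, bravo, charlie]
i=0: L=alpha R=alpha -> agree -> alpha
i=1: BASE=delta L=charlie R=bravo all differ -> CONFLICT
i=2: L=foxtrot, R=charlie=BASE -> take LEFT -> foxtrot
Index 1 -> CONFLICT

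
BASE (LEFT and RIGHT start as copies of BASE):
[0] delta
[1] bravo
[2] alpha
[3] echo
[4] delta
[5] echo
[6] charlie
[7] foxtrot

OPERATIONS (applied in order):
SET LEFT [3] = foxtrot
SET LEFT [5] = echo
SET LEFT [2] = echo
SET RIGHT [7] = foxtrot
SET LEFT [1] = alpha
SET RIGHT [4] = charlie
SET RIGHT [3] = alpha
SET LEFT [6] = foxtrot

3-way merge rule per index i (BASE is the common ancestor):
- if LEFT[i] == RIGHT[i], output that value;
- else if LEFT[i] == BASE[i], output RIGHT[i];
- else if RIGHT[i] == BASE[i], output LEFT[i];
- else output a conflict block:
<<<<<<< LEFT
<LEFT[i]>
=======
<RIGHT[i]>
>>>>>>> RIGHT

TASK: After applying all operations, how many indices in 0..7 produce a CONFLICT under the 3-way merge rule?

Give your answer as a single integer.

Final LEFT:  [delta, alpha, echo, foxtrot, delta, echo, foxtrot, foxtrot]
Final RIGHT: [delta, bravo, alpha, alpha, charlie, echo, charlie, foxtrot]
i=0: L=delta R=delta -> agree -> delta
i=1: L=alpha, R=bravo=BASE -> take LEFT -> alpha
i=2: L=echo, R=alpha=BASE -> take LEFT -> echo
i=3: BASE=echo L=foxtrot R=alpha all differ -> CONFLICT
i=4: L=delta=BASE, R=charlie -> take RIGHT -> charlie
i=5: L=echo R=echo -> agree -> echo
i=6: L=foxtrot, R=charlie=BASE -> take LEFT -> foxtrot
i=7: L=foxtrot R=foxtrot -> agree -> foxtrot
Conflict count: 1

Answer: 1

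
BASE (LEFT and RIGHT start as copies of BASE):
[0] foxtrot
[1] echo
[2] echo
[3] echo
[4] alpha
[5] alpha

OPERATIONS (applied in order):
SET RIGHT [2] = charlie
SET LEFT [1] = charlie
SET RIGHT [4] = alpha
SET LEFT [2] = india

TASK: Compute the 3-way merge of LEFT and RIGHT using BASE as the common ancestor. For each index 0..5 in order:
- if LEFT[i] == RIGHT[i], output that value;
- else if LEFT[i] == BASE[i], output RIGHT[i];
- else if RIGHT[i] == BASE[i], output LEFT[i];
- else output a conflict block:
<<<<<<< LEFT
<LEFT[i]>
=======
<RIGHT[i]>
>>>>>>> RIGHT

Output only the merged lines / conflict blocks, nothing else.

Final LEFT:  [foxtrot, charlie, india, echo, alpha, alpha]
Final RIGHT: [foxtrot, echo, charlie, echo, alpha, alpha]
i=0: L=foxtrot R=foxtrot -> agree -> foxtrot
i=1: L=charlie, R=echo=BASE -> take LEFT -> charlie
i=2: BASE=echo L=india R=charlie all differ -> CONFLICT
i=3: L=echo R=echo -> agree -> echo
i=4: L=alpha R=alpha -> agree -> alpha
i=5: L=alpha R=alpha -> agree -> alpha

Answer: foxtrot
charlie
<<<<<<< LEFT
india
=======
charlie
>>>>>>> RIGHT
echo
alpha
alpha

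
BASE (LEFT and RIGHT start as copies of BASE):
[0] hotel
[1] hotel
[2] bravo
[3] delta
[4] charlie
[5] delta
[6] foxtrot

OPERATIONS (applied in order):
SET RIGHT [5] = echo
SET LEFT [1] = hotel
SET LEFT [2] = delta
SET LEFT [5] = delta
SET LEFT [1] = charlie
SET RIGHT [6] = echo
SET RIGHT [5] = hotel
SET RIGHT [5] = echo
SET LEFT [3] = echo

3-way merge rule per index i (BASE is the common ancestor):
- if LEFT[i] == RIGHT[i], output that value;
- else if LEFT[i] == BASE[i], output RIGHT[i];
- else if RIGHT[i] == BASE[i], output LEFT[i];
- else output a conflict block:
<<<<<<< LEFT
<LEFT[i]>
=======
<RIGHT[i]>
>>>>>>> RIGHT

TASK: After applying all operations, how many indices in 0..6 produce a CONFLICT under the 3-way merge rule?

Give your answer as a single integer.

Answer: 0

Derivation:
Final LEFT:  [hotel, charlie, delta, echo, charlie, delta, foxtrot]
Final RIGHT: [hotel, hotel, bravo, delta, charlie, echo, echo]
i=0: L=hotel R=hotel -> agree -> hotel
i=1: L=charlie, R=hotel=BASE -> take LEFT -> charlie
i=2: L=delta, R=bravo=BASE -> take LEFT -> delta
i=3: L=echo, R=delta=BASE -> take LEFT -> echo
i=4: L=charlie R=charlie -> agree -> charlie
i=5: L=delta=BASE, R=echo -> take RIGHT -> echo
i=6: L=foxtrot=BASE, R=echo -> take RIGHT -> echo
Conflict count: 0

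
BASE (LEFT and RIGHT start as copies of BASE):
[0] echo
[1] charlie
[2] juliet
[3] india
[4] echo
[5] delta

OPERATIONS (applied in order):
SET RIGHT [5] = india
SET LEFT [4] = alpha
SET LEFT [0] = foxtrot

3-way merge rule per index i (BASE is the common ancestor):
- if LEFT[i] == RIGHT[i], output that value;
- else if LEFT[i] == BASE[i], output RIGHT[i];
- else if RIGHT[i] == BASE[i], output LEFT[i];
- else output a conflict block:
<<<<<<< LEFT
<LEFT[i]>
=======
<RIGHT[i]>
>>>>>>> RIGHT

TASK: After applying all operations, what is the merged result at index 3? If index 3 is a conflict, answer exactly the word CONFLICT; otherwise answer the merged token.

Final LEFT:  [foxtrot, charlie, juliet, india, alpha, delta]
Final RIGHT: [echo, charlie, juliet, india, echo, india]
i=0: L=foxtrot, R=echo=BASE -> take LEFT -> foxtrot
i=1: L=charlie R=charlie -> agree -> charlie
i=2: L=juliet R=juliet -> agree -> juliet
i=3: L=india R=india -> agree -> india
i=4: L=alpha, R=echo=BASE -> take LEFT -> alpha
i=5: L=delta=BASE, R=india -> take RIGHT -> india
Index 3 -> india

Answer: india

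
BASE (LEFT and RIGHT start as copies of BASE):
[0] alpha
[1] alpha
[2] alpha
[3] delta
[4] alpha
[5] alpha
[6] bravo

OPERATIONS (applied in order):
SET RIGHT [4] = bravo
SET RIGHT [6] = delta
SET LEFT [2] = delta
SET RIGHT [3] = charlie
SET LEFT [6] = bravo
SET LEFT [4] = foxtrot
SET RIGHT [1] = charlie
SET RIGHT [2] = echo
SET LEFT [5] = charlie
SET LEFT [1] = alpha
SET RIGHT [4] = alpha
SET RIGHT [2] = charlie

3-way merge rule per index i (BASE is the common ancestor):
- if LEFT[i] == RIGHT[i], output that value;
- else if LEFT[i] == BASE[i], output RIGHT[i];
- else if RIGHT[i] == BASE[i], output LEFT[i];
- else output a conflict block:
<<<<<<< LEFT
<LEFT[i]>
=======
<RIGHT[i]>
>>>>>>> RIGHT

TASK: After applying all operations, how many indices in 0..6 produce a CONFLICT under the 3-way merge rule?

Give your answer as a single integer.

Final LEFT:  [alpha, alpha, delta, delta, foxtrot, charlie, bravo]
Final RIGHT: [alpha, charlie, charlie, charlie, alpha, alpha, delta]
i=0: L=alpha R=alpha -> agree -> alpha
i=1: L=alpha=BASE, R=charlie -> take RIGHT -> charlie
i=2: BASE=alpha L=delta R=charlie all differ -> CONFLICT
i=3: L=delta=BASE, R=charlie -> take RIGHT -> charlie
i=4: L=foxtrot, R=alpha=BASE -> take LEFT -> foxtrot
i=5: L=charlie, R=alpha=BASE -> take LEFT -> charlie
i=6: L=bravo=BASE, R=delta -> take RIGHT -> delta
Conflict count: 1

Answer: 1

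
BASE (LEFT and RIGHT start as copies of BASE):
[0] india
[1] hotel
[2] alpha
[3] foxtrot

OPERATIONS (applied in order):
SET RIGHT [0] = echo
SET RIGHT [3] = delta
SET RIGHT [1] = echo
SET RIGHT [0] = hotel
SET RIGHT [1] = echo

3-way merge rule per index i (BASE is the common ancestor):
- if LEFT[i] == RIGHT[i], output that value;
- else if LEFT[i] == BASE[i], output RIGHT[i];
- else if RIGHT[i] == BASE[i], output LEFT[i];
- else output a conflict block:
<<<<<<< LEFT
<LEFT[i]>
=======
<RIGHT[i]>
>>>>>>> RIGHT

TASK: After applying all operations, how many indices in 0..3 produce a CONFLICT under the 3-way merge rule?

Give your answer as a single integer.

Answer: 0

Derivation:
Final LEFT:  [india, hotel, alpha, foxtrot]
Final RIGHT: [hotel, echo, alpha, delta]
i=0: L=india=BASE, R=hotel -> take RIGHT -> hotel
i=1: L=hotel=BASE, R=echo -> take RIGHT -> echo
i=2: L=alpha R=alpha -> agree -> alpha
i=3: L=foxtrot=BASE, R=delta -> take RIGHT -> delta
Conflict count: 0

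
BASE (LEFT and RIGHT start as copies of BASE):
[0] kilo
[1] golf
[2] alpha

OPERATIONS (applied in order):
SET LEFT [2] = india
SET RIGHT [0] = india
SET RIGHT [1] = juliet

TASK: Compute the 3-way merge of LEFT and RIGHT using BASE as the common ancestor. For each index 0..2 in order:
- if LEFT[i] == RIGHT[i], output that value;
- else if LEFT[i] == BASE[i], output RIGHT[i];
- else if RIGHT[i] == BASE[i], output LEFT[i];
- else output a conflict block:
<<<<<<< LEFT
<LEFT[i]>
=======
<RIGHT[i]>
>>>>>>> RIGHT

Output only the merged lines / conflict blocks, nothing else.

Answer: india
juliet
india

Derivation:
Final LEFT:  [kilo, golf, india]
Final RIGHT: [india, juliet, alpha]
i=0: L=kilo=BASE, R=india -> take RIGHT -> india
i=1: L=golf=BASE, R=juliet -> take RIGHT -> juliet
i=2: L=india, R=alpha=BASE -> take LEFT -> india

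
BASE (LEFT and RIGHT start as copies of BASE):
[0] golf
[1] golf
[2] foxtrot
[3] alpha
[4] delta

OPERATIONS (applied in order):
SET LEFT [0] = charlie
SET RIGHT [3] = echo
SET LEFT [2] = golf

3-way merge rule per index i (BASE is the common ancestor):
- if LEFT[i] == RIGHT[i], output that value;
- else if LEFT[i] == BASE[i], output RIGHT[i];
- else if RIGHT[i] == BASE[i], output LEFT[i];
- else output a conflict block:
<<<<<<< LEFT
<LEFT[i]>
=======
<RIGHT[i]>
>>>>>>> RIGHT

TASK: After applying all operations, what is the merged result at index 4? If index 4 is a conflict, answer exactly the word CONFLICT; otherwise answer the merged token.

Answer: delta

Derivation:
Final LEFT:  [charlie, golf, golf, alpha, delta]
Final RIGHT: [golf, golf, foxtrot, echo, delta]
i=0: L=charlie, R=golf=BASE -> take LEFT -> charlie
i=1: L=golf R=golf -> agree -> golf
i=2: L=golf, R=foxtrot=BASE -> take LEFT -> golf
i=3: L=alpha=BASE, R=echo -> take RIGHT -> echo
i=4: L=delta R=delta -> agree -> delta
Index 4 -> delta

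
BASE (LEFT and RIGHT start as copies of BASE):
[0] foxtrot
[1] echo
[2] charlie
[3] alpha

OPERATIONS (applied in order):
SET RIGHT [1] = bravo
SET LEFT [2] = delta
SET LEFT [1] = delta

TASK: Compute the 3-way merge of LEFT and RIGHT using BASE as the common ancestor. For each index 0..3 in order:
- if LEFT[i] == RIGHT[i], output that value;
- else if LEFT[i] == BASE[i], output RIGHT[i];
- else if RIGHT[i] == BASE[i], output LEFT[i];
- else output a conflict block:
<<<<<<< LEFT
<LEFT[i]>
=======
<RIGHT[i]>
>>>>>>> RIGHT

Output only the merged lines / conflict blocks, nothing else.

Answer: foxtrot
<<<<<<< LEFT
delta
=======
bravo
>>>>>>> RIGHT
delta
alpha

Derivation:
Final LEFT:  [foxtrot, delta, delta, alpha]
Final RIGHT: [foxtrot, bravo, charlie, alpha]
i=0: L=foxtrot R=foxtrot -> agree -> foxtrot
i=1: BASE=echo L=delta R=bravo all differ -> CONFLICT
i=2: L=delta, R=charlie=BASE -> take LEFT -> delta
i=3: L=alpha R=alpha -> agree -> alpha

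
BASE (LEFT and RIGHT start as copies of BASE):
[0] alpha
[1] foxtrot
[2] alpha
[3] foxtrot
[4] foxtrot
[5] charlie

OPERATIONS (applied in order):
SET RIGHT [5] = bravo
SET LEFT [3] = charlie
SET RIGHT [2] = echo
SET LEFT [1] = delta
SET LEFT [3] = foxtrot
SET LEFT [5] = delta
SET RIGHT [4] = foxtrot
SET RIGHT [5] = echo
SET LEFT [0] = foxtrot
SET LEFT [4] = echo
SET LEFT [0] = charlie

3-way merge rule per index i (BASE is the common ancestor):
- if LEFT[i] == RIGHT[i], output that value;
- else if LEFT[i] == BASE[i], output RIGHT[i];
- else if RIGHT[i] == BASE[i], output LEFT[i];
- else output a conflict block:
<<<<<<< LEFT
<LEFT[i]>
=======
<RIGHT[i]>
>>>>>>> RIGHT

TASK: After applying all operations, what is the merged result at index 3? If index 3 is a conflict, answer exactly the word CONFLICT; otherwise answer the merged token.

Final LEFT:  [charlie, delta, alpha, foxtrot, echo, delta]
Final RIGHT: [alpha, foxtrot, echo, foxtrot, foxtrot, echo]
i=0: L=charlie, R=alpha=BASE -> take LEFT -> charlie
i=1: L=delta, R=foxtrot=BASE -> take LEFT -> delta
i=2: L=alpha=BASE, R=echo -> take RIGHT -> echo
i=3: L=foxtrot R=foxtrot -> agree -> foxtrot
i=4: L=echo, R=foxtrot=BASE -> take LEFT -> echo
i=5: BASE=charlie L=delta R=echo all differ -> CONFLICT
Index 3 -> foxtrot

Answer: foxtrot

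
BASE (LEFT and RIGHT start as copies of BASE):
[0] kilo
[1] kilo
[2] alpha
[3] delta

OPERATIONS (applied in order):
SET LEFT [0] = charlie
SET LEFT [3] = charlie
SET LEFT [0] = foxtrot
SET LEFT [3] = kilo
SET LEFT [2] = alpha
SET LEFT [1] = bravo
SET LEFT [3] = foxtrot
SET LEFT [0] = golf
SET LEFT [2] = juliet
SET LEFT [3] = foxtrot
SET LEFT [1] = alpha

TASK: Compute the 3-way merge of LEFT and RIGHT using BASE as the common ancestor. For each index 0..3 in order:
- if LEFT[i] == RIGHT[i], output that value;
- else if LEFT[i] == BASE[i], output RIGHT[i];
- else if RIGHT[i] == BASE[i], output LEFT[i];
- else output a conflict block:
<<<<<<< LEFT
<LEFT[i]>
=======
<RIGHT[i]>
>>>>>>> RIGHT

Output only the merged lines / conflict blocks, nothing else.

Answer: golf
alpha
juliet
foxtrot

Derivation:
Final LEFT:  [golf, alpha, juliet, foxtrot]
Final RIGHT: [kilo, kilo, alpha, delta]
i=0: L=golf, R=kilo=BASE -> take LEFT -> golf
i=1: L=alpha, R=kilo=BASE -> take LEFT -> alpha
i=2: L=juliet, R=alpha=BASE -> take LEFT -> juliet
i=3: L=foxtrot, R=delta=BASE -> take LEFT -> foxtrot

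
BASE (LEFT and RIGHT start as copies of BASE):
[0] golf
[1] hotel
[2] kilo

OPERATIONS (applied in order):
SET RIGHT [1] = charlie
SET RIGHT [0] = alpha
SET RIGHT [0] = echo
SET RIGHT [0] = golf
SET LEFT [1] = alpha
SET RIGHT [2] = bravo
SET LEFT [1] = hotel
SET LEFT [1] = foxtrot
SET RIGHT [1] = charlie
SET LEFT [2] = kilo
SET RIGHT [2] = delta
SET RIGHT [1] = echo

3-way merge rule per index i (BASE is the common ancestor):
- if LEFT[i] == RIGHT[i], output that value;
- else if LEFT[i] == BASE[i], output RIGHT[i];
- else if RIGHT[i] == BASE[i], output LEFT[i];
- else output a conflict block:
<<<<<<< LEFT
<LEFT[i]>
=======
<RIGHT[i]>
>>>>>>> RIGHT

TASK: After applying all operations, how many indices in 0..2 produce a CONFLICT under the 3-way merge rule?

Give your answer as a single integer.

Answer: 1

Derivation:
Final LEFT:  [golf, foxtrot, kilo]
Final RIGHT: [golf, echo, delta]
i=0: L=golf R=golf -> agree -> golf
i=1: BASE=hotel L=foxtrot R=echo all differ -> CONFLICT
i=2: L=kilo=BASE, R=delta -> take RIGHT -> delta
Conflict count: 1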